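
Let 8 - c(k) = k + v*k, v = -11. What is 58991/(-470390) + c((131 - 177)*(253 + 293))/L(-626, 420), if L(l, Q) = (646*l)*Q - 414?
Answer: -4950644648057/39947102603130 ≈ -0.12393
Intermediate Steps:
c(k) = 8 + 10*k (c(k) = 8 - (k - 11*k) = 8 - (-10)*k = 8 + 10*k)
L(l, Q) = -414 + 646*Q*l (L(l, Q) = 646*Q*l - 414 = -414 + 646*Q*l)
58991/(-470390) + c((131 - 177)*(253 + 293))/L(-626, 420) = 58991/(-470390) + (8 + 10*((131 - 177)*(253 + 293)))/(-414 + 646*420*(-626)) = 58991*(-1/470390) + (8 + 10*(-46*546))/(-414 - 169846320) = -58991/470390 + (8 + 10*(-25116))/(-169846734) = -58991/470390 + (8 - 251160)*(-1/169846734) = -58991/470390 - 251152*(-1/169846734) = -58991/470390 + 125576/84923367 = -4950644648057/39947102603130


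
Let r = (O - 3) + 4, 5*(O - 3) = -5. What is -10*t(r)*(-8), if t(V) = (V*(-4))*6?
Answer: -5760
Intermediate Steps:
O = 2 (O = 3 + (⅕)*(-5) = 3 - 1 = 2)
r = 3 (r = (2 - 3) + 4 = -1 + 4 = 3)
t(V) = -24*V (t(V) = -4*V*6 = -24*V)
-10*t(r)*(-8) = -(-240)*3*(-8) = -10*(-72)*(-8) = 720*(-8) = -5760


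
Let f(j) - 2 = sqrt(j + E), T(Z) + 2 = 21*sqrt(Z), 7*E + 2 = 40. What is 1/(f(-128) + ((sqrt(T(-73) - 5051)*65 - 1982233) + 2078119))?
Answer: 7/(671216 + 455*sqrt(-5053 + 21*I*sqrt(73)) + I*sqrt(6006)) ≈ 1.0396e-5 - 5.0178e-7*I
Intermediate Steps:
E = 38/7 (E = -2/7 + (1/7)*40 = -2/7 + 40/7 = 38/7 ≈ 5.4286)
T(Z) = -2 + 21*sqrt(Z)
f(j) = 2 + sqrt(38/7 + j) (f(j) = 2 + sqrt(j + 38/7) = 2 + sqrt(38/7 + j))
1/(f(-128) + ((sqrt(T(-73) - 5051)*65 - 1982233) + 2078119)) = 1/((2 + sqrt(266 + 49*(-128))/7) + ((sqrt((-2 + 21*sqrt(-73)) - 5051)*65 - 1982233) + 2078119)) = 1/((2 + sqrt(266 - 6272)/7) + ((sqrt((-2 + 21*(I*sqrt(73))) - 5051)*65 - 1982233) + 2078119)) = 1/((2 + sqrt(-6006)/7) + ((sqrt((-2 + 21*I*sqrt(73)) - 5051)*65 - 1982233) + 2078119)) = 1/((2 + (I*sqrt(6006))/7) + ((sqrt(-5053 + 21*I*sqrt(73))*65 - 1982233) + 2078119)) = 1/((2 + I*sqrt(6006)/7) + ((65*sqrt(-5053 + 21*I*sqrt(73)) - 1982233) + 2078119)) = 1/((2 + I*sqrt(6006)/7) + ((-1982233 + 65*sqrt(-5053 + 21*I*sqrt(73))) + 2078119)) = 1/((2 + I*sqrt(6006)/7) + (95886 + 65*sqrt(-5053 + 21*I*sqrt(73)))) = 1/(95888 + 65*sqrt(-5053 + 21*I*sqrt(73)) + I*sqrt(6006)/7)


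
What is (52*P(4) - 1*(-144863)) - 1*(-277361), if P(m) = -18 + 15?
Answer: 422068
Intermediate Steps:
P(m) = -3
(52*P(4) - 1*(-144863)) - 1*(-277361) = (52*(-3) - 1*(-144863)) - 1*(-277361) = (-156 + 144863) + 277361 = 144707 + 277361 = 422068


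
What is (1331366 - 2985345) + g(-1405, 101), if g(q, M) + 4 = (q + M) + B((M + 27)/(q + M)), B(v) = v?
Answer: -269811797/163 ≈ -1.6553e+6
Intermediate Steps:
g(q, M) = -4 + M + q + (27 + M)/(M + q) (g(q, M) = -4 + ((q + M) + (M + 27)/(q + M)) = -4 + ((M + q) + (27 + M)/(M + q)) = -4 + (M + q + (27 + M)/(M + q)) = -4 + M + q + (27 + M)/(M + q))
(1331366 - 2985345) + g(-1405, 101) = (1331366 - 2985345) + (27 + 101 + (101 - 1405)*(-4 + 101 - 1405))/(101 - 1405) = -1653979 + (27 + 101 - 1304*(-1308))/(-1304) = -1653979 - (27 + 101 + 1705632)/1304 = -1653979 - 1/1304*1705760 = -1653979 - 213220/163 = -269811797/163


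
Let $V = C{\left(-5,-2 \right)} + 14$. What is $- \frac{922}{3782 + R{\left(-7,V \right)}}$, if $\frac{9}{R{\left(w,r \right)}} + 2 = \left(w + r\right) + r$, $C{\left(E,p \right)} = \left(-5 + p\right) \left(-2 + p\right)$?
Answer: $- \frac{23050}{94553} \approx -0.24378$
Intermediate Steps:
$V = 42$ ($V = \left(10 + \left(-2\right)^{2} - -14\right) + 14 = \left(10 + 4 + 14\right) + 14 = 28 + 14 = 42$)
$R{\left(w,r \right)} = \frac{9}{-2 + w + 2 r}$ ($R{\left(w,r \right)} = \frac{9}{-2 + \left(\left(w + r\right) + r\right)} = \frac{9}{-2 + \left(\left(r + w\right) + r\right)} = \frac{9}{-2 + \left(w + 2 r\right)} = \frac{9}{-2 + w + 2 r}$)
$- \frac{922}{3782 + R{\left(-7,V \right)}} = - \frac{922}{3782 + \frac{9}{-2 - 7 + 2 \cdot 42}} = - \frac{922}{3782 + \frac{9}{-2 - 7 + 84}} = - \frac{922}{3782 + \frac{9}{75}} = - \frac{922}{3782 + 9 \cdot \frac{1}{75}} = - \frac{922}{3782 + \frac{3}{25}} = - \frac{922}{\frac{94553}{25}} = \left(-922\right) \frac{25}{94553} = - \frac{23050}{94553}$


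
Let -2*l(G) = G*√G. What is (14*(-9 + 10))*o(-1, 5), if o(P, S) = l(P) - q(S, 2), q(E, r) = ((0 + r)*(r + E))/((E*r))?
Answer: -98/5 + 7*I ≈ -19.6 + 7.0*I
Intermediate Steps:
l(G) = -G^(3/2)/2 (l(G) = -G*√G/2 = -G^(3/2)/2)
q(E, r) = (E + r)/E (q(E, r) = (r*(E + r))*(1/(E*r)) = (E + r)/E)
o(P, S) = -P^(3/2)/2 - (2 + S)/S (o(P, S) = -P^(3/2)/2 - (S + 2)/S = -P^(3/2)/2 - (2 + S)/S)
(14*(-9 + 10))*o(-1, 5) = (14*(-9 + 10))*(-1 - 2/5 - (-1)*I/2) = (14*1)*(-1 - 2*⅕ - (-1)*I/2) = 14*(-1 - ⅖ + I/2) = 14*(-7/5 + I/2) = -98/5 + 7*I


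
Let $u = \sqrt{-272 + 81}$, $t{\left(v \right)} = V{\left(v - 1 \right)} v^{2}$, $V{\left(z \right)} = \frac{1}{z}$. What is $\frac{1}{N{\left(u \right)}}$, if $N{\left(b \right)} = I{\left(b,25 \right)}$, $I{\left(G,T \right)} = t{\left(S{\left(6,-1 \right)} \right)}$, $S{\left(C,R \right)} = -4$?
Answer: $- \frac{5}{16} \approx -0.3125$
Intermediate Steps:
$t{\left(v \right)} = \frac{v^{2}}{-1 + v}$ ($t{\left(v \right)} = \frac{v^{2}}{v - 1} = \frac{v^{2}}{-1 + v}$)
$u = i \sqrt{191}$ ($u = \sqrt{-191} = i \sqrt{191} \approx 13.82 i$)
$I{\left(G,T \right)} = - \frac{16}{5}$ ($I{\left(G,T \right)} = \frac{\left(-4\right)^{2}}{-1 - 4} = \frac{16}{-5} = 16 \left(- \frac{1}{5}\right) = - \frac{16}{5}$)
$N{\left(b \right)} = - \frac{16}{5}$
$\frac{1}{N{\left(u \right)}} = \frac{1}{- \frac{16}{5}} = - \frac{5}{16}$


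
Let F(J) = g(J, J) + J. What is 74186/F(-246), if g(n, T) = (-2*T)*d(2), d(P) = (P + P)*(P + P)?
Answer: 37093/3813 ≈ 9.7280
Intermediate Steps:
d(P) = 4*P² (d(P) = (2*P)*(2*P) = 4*P²)
g(n, T) = -32*T (g(n, T) = (-2*T)*(4*2²) = (-2*T)*(4*4) = -2*T*16 = -32*T)
F(J) = -31*J (F(J) = -32*J + J = -31*J)
74186/F(-246) = 74186/((-31*(-246))) = 74186/7626 = 74186*(1/7626) = 37093/3813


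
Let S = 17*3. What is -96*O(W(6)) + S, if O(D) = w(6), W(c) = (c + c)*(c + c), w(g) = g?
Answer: -525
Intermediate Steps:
W(c) = 4*c**2 (W(c) = (2*c)*(2*c) = 4*c**2)
O(D) = 6
S = 51
-96*O(W(6)) + S = -96*6 + 51 = -576 + 51 = -525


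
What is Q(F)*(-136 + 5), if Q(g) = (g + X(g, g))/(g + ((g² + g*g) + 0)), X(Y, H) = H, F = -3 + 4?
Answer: -262/3 ≈ -87.333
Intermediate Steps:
F = 1
Q(g) = 2*g/(g + 2*g²) (Q(g) = (g + g)/(g + ((g² + g*g) + 0)) = (2*g)/(g + ((g² + g²) + 0)) = (2*g)/(g + (2*g² + 0)) = (2*g)/(g + 2*g²) = 2*g/(g + 2*g²))
Q(F)*(-136 + 5) = (2/(1 + 2*1))*(-136 + 5) = (2/(1 + 2))*(-131) = (2/3)*(-131) = (2*(⅓))*(-131) = (⅔)*(-131) = -262/3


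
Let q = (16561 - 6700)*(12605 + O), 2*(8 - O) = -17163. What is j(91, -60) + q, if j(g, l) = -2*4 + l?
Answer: 417997793/2 ≈ 2.0900e+8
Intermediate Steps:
O = 17179/2 (O = 8 - ½*(-17163) = 8 + 17163/2 = 17179/2 ≈ 8589.5)
j(g, l) = -8 + l
q = 417997929/2 (q = (16561 - 6700)*(12605 + 17179/2) = 9861*(42389/2) = 417997929/2 ≈ 2.0900e+8)
j(91, -60) + q = (-8 - 60) + 417997929/2 = -68 + 417997929/2 = 417997793/2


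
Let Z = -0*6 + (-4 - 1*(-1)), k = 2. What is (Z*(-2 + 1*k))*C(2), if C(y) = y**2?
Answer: 0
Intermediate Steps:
Z = -3 (Z = -3*0 + (-4 + 1) = 0 - 3 = -3)
(Z*(-2 + 1*k))*C(2) = -3*(-2 + 1*2)*2**2 = -3*(-2 + 2)*4 = -3*0*4 = 0*4 = 0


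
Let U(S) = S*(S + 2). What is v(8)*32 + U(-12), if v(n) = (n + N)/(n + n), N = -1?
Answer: 134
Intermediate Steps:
U(S) = S*(2 + S)
v(n) = (-1 + n)/(2*n) (v(n) = (n - 1)/(n + n) = (-1 + n)/((2*n)) = (-1 + n)*(1/(2*n)) = (-1 + n)/(2*n))
v(8)*32 + U(-12) = ((1/2)*(-1 + 8)/8)*32 - 12*(2 - 12) = ((1/2)*(1/8)*7)*32 - 12*(-10) = (7/16)*32 + 120 = 14 + 120 = 134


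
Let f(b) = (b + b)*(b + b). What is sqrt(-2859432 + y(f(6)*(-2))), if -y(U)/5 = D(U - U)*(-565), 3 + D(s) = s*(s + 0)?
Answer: I*sqrt(2867907) ≈ 1693.5*I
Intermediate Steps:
D(s) = -3 + s**2 (D(s) = -3 + s*(s + 0) = -3 + s*s = -3 + s**2)
f(b) = 4*b**2 (f(b) = (2*b)*(2*b) = 4*b**2)
y(U) = -8475 (y(U) = -5*(-3 + (U - U)**2)*(-565) = -5*(-3 + 0**2)*(-565) = -5*(-3 + 0)*(-565) = -(-15)*(-565) = -5*1695 = -8475)
sqrt(-2859432 + y(f(6)*(-2))) = sqrt(-2859432 - 8475) = sqrt(-2867907) = I*sqrt(2867907)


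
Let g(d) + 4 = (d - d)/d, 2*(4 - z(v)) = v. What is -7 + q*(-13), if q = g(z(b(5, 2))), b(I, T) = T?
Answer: 45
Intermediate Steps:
z(v) = 4 - v/2
g(d) = -4 (g(d) = -4 + (d - d)/d = -4 + 0/d = -4 + 0 = -4)
q = -4
-7 + q*(-13) = -7 - 4*(-13) = -7 + 52 = 45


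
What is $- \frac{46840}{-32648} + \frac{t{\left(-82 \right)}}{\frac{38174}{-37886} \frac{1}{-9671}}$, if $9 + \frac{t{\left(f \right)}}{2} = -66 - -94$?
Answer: $\frac{28410052894119}{77894047} \approx 3.6473 \cdot 10^{5}$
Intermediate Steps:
$t{\left(f \right)} = 38$ ($t{\left(f \right)} = -18 + 2 \left(-66 - -94\right) = -18 + 2 \left(-66 + 94\right) = -18 + 2 \cdot 28 = -18 + 56 = 38$)
$- \frac{46840}{-32648} + \frac{t{\left(-82 \right)}}{\frac{38174}{-37886} \frac{1}{-9671}} = - \frac{46840}{-32648} + \frac{38}{\frac{38174}{-37886} \frac{1}{-9671}} = \left(-46840\right) \left(- \frac{1}{32648}\right) + \frac{38}{38174 \left(- \frac{1}{37886}\right) \left(- \frac{1}{9671}\right)} = \frac{5855}{4081} + \frac{38}{\left(- \frac{19087}{18943}\right) \left(- \frac{1}{9671}\right)} = \frac{5855}{4081} + \frac{38}{\frac{19087}{183197753}} = \frac{5855}{4081} + 38 \cdot \frac{183197753}{19087} = \frac{5855}{4081} + \frac{6961514614}{19087} = \frac{28410052894119}{77894047}$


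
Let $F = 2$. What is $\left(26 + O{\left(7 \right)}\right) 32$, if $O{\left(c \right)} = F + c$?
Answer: $1120$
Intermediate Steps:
$O{\left(c \right)} = 2 + c$
$\left(26 + O{\left(7 \right)}\right) 32 = \left(26 + \left(2 + 7\right)\right) 32 = \left(26 + 9\right) 32 = 35 \cdot 32 = 1120$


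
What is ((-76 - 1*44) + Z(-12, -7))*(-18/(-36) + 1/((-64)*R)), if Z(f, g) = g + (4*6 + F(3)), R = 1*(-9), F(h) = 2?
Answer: -29189/576 ≈ -50.675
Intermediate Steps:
R = -9
Z(f, g) = 26 + g (Z(f, g) = g + (4*6 + 2) = g + (24 + 2) = g + 26 = 26 + g)
((-76 - 1*44) + Z(-12, -7))*(-18/(-36) + 1/((-64)*R)) = ((-76 - 1*44) + (26 - 7))*(-18/(-36) + 1/(-64*(-9))) = ((-76 - 44) + 19)*(-18*(-1/36) - 1/64*(-⅑)) = (-120 + 19)*(½ + 1/576) = -101*289/576 = -29189/576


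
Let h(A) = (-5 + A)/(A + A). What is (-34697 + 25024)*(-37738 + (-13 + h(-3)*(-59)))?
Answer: 1097779097/3 ≈ 3.6593e+8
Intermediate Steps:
h(A) = (-5 + A)/(2*A) (h(A) = (-5 + A)/((2*A)) = (-5 + A)*(1/(2*A)) = (-5 + A)/(2*A))
(-34697 + 25024)*(-37738 + (-13 + h(-3)*(-59))) = (-34697 + 25024)*(-37738 + (-13 + ((½)*(-5 - 3)/(-3))*(-59))) = -9673*(-37738 + (-13 + ((½)*(-⅓)*(-8))*(-59))) = -9673*(-37738 + (-13 + (4/3)*(-59))) = -9673*(-37738 + (-13 - 236/3)) = -9673*(-37738 - 275/3) = -9673*(-113489/3) = 1097779097/3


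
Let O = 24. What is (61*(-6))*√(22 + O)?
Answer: -366*√46 ≈ -2482.3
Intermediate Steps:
(61*(-6))*√(22 + O) = (61*(-6))*√(22 + 24) = -366*√46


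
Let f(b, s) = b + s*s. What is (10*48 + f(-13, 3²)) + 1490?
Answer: 2038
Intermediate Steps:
f(b, s) = b + s²
(10*48 + f(-13, 3²)) + 1490 = (10*48 + (-13 + (3²)²)) + 1490 = (480 + (-13 + 9²)) + 1490 = (480 + (-13 + 81)) + 1490 = (480 + 68) + 1490 = 548 + 1490 = 2038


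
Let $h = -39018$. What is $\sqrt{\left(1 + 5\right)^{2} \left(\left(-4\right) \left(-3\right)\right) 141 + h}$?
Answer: $\sqrt{21894} \approx 147.97$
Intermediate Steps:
$\sqrt{\left(1 + 5\right)^{2} \left(\left(-4\right) \left(-3\right)\right) 141 + h} = \sqrt{\left(1 + 5\right)^{2} \left(\left(-4\right) \left(-3\right)\right) 141 - 39018} = \sqrt{6^{2} \cdot 12 \cdot 141 - 39018} = \sqrt{36 \cdot 12 \cdot 141 - 39018} = \sqrt{432 \cdot 141 - 39018} = \sqrt{60912 - 39018} = \sqrt{21894}$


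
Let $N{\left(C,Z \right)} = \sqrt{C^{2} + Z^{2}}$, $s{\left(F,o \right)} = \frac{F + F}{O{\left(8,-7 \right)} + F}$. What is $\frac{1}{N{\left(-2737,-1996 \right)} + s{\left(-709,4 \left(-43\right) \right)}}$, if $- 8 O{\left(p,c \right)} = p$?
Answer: $- \frac{251695}{1446159686944} + \frac{126025 \sqrt{11475185}}{1446159686944} \approx 0.00029503$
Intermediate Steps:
$O{\left(p,c \right)} = - \frac{p}{8}$
$s{\left(F,o \right)} = \frac{2 F}{-1 + F}$ ($s{\left(F,o \right)} = \frac{F + F}{\left(- \frac{1}{8}\right) 8 + F} = \frac{2 F}{-1 + F}$)
$\frac{1}{N{\left(-2737,-1996 \right)} + s{\left(-709,4 \left(-43\right) \right)}} = \frac{1}{\sqrt{\left(-2737\right)^{2} + \left(-1996\right)^{2}} + 2 \left(-709\right) \frac{1}{-1 - 709}} = \frac{1}{\sqrt{7491169 + 3984016} + 2 \left(-709\right) \frac{1}{-710}} = \frac{1}{\sqrt{11475185} + 2 \left(-709\right) \left(- \frac{1}{710}\right)} = \frac{1}{\sqrt{11475185} + \frac{709}{355}} = \frac{1}{\frac{709}{355} + \sqrt{11475185}}$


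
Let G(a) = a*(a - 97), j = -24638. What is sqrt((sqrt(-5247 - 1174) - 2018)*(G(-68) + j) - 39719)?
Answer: sqrt(27037805 - 13418*I*sqrt(6421)) ≈ 5200.8 - 103.4*I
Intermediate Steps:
G(a) = a*(-97 + a)
sqrt((sqrt(-5247 - 1174) - 2018)*(G(-68) + j) - 39719) = sqrt((sqrt(-5247 - 1174) - 2018)*(-68*(-97 - 68) - 24638) - 39719) = sqrt((sqrt(-6421) - 2018)*(-68*(-165) - 24638) - 39719) = sqrt((I*sqrt(6421) - 2018)*(11220 - 24638) - 39719) = sqrt((-2018 + I*sqrt(6421))*(-13418) - 39719) = sqrt((27077524 - 13418*I*sqrt(6421)) - 39719) = sqrt(27037805 - 13418*I*sqrt(6421))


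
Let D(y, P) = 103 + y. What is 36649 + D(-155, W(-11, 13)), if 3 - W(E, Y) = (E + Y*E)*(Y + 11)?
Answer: 36597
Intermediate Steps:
W(E, Y) = 3 - (11 + Y)*(E + E*Y) (W(E, Y) = 3 - (E + Y*E)*(Y + 11) = 3 - (E + E*Y)*(11 + Y) = 3 - (11 + Y)*(E + E*Y))
36649 + D(-155, W(-11, 13)) = 36649 + (103 - 155) = 36649 - 52 = 36597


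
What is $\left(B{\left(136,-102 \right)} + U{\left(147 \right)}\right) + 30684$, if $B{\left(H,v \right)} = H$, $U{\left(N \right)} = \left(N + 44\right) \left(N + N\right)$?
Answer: $86974$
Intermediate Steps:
$U{\left(N \right)} = 2 N \left(44 + N\right)$ ($U{\left(N \right)} = \left(44 + N\right) 2 N = 2 N \left(44 + N\right)$)
$\left(B{\left(136,-102 \right)} + U{\left(147 \right)}\right) + 30684 = \left(136 + 2 \cdot 147 \left(44 + 147\right)\right) + 30684 = \left(136 + 2 \cdot 147 \cdot 191\right) + 30684 = \left(136 + 56154\right) + 30684 = 56290 + 30684 = 86974$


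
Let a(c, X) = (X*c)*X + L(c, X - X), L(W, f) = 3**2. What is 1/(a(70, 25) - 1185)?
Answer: 1/42574 ≈ 2.3489e-5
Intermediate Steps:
L(W, f) = 9
a(c, X) = 9 + c*X**2 (a(c, X) = (X*c)*X + 9 = c*X**2 + 9 = 9 + c*X**2)
1/(a(70, 25) - 1185) = 1/((9 + 70*25**2) - 1185) = 1/((9 + 70*625) - 1185) = 1/((9 + 43750) - 1185) = 1/(43759 - 1185) = 1/42574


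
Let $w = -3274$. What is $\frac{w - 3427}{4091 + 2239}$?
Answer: $- \frac{6701}{6330} \approx -1.0586$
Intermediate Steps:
$\frac{w - 3427}{4091 + 2239} = \frac{-3274 - 3427}{4091 + 2239} = - \frac{6701}{6330}$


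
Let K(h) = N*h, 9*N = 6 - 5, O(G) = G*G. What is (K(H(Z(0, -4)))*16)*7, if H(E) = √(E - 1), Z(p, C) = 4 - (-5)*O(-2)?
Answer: 112*√23/9 ≈ 59.681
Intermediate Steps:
O(G) = G²
Z(p, C) = 24 (Z(p, C) = 4 - (-5)*(-2)² = 4 - (-5)*4 = 4 - 1*(-20) = 4 + 20 = 24)
N = ⅑ (N = (6 - 5)/9 = (⅑)*1 = ⅑ ≈ 0.11111)
H(E) = √(-1 + E)
K(h) = h/9
(K(H(Z(0, -4)))*16)*7 = ((√(-1 + 24)/9)*16)*7 = ((√23/9)*16)*7 = (16*√23/9)*7 = 112*√23/9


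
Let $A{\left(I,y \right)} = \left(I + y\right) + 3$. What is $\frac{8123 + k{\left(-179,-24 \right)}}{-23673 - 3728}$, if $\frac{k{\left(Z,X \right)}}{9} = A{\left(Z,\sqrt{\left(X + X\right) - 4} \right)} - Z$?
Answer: $- \frac{8150}{27401} - \frac{18 i \sqrt{13}}{27401} \approx -0.29743 - 0.0023685 i$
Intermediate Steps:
$A{\left(I,y \right)} = 3 + I + y$
$k{\left(Z,X \right)} = 27 + 9 \sqrt{-4 + 2 X}$ ($k{\left(Z,X \right)} = 9 \left(\left(3 + Z + \sqrt{\left(X + X\right) - 4}\right) - Z\right) = 9 \left(\left(3 + Z + \sqrt{2 X - 4}\right) - Z\right) = 9 \left(\left(3 + Z + \sqrt{-4 + 2 X}\right) - Z\right) = 9 \left(3 + \sqrt{-4 + 2 X}\right) = 27 + 9 \sqrt{-4 + 2 X}$)
$\frac{8123 + k{\left(-179,-24 \right)}}{-23673 - 3728} = \frac{8123 + \left(27 + 9 \sqrt{-4 + 2 \left(-24\right)}\right)}{-23673 - 3728} = \frac{8123 + \left(27 + 9 \sqrt{-4 - 48}\right)}{-27401} = \left(8123 + \left(27 + 9 \sqrt{-52}\right)\right) \left(- \frac{1}{27401}\right) = \left(8123 + \left(27 + 9 \cdot 2 i \sqrt{13}\right)\right) \left(- \frac{1}{27401}\right) = \left(8123 + \left(27 + 18 i \sqrt{13}\right)\right) \left(- \frac{1}{27401}\right) = \left(8150 + 18 i \sqrt{13}\right) \left(- \frac{1}{27401}\right) = - \frac{8150}{27401} - \frac{18 i \sqrt{13}}{27401}$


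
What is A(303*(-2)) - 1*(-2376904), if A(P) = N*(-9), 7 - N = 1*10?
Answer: 2376931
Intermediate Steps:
N = -3 (N = 7 - 10 = -3)
A(P) = 27 (A(P) = -3*(-9) = 27)
A(303*(-2)) - 1*(-2376904) = 27 - 1*(-2376904) = 27 + 2376904 = 2376931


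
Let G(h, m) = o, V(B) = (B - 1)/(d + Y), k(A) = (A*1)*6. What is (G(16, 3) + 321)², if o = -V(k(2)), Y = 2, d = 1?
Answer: 906304/9 ≈ 1.0070e+5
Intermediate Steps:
k(A) = 6*A (k(A) = A*6 = 6*A)
V(B) = -⅓ + B/3 (V(B) = (B - 1)/(1 + 2) = (-1 + B)/3 = (-1 + B)*(⅓) = -⅓ + B/3)
o = -11/3 (o = -(-⅓ + (6*2)/3) = -(-⅓ + (⅓)*12) = -(-⅓ + 4) = -1*11/3 = -11/3 ≈ -3.6667)
G(h, m) = -11/3
(G(16, 3) + 321)² = (-11/3 + 321)² = (952/3)² = 906304/9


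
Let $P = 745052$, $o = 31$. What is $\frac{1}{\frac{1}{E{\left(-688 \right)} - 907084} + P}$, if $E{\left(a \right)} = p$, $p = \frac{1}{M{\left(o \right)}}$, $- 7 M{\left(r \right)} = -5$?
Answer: $\frac{4535413}{3379118526471} \approx 1.3422 \cdot 10^{-6}$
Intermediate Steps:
$M{\left(r \right)} = \frac{5}{7}$ ($M{\left(r \right)} = \left(- \frac{1}{7}\right) \left(-5\right) = \frac{5}{7}$)
$p = \frac{7}{5}$ ($p = \frac{1}{\frac{5}{7}} = \frac{7}{5} \approx 1.4$)
$E{\left(a \right)} = \frac{7}{5}$
$\frac{1}{\frac{1}{E{\left(-688 \right)} - 907084} + P} = \frac{1}{\frac{1}{\frac{7}{5} - 907084} + 745052} = \frac{1}{\frac{1}{- \frac{4535413}{5}} + 745052} = \frac{1}{- \frac{5}{4535413} + 745052} = \frac{1}{\frac{3379118526471}{4535413}} = \frac{4535413}{3379118526471}$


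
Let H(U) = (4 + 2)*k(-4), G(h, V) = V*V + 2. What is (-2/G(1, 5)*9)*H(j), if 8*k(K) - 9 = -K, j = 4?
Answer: -13/2 ≈ -6.5000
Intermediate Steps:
G(h, V) = 2 + V**2 (G(h, V) = V**2 + 2 = 2 + V**2)
k(K) = 9/8 - K/8 (k(K) = 9/8 + (-K)/8 = 9/8 - K/8)
H(U) = 39/4 (H(U) = (4 + 2)*(9/8 - 1/8*(-4)) = 6*(9/8 + 1/2) = 6*(13/8) = 39/4)
(-2/G(1, 5)*9)*H(j) = (-2/(2 + 5**2)*9)*(39/4) = (-2/(2 + 25)*9)*(39/4) = (-2/27*9)*(39/4) = (-2*1/27*9)*(39/4) = -2/27*9*(39/4) = -2/3*39/4 = -13/2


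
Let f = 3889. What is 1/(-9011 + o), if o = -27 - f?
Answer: -1/12927 ≈ -7.7358e-5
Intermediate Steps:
o = -3916 (o = -27 - 1*3889 = -27 - 3889 = -3916)
1/(-9011 + o) = 1/(-9011 - 3916) = 1/(-12927) = -1/12927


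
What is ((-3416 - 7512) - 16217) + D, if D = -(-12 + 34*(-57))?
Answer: -25195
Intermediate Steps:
D = 1950 (D = -(-12 - 1938) = -1*(-1950) = 1950)
((-3416 - 7512) - 16217) + D = ((-3416 - 7512) - 16217) + 1950 = (-10928 - 16217) + 1950 = -27145 + 1950 = -25195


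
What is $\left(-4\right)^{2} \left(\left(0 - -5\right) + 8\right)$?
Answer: $208$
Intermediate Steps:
$\left(-4\right)^{2} \left(\left(0 - -5\right) + 8\right) = 16 \left(\left(0 + 5\right) + 8\right) = 16 \left(5 + 8\right) = 16 \cdot 13 = 208$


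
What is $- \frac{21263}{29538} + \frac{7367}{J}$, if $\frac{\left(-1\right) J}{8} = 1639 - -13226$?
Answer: $- \frac{457700401}{585443160} \approx -0.7818$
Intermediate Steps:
$J = -118920$ ($J = - 8 \left(1639 - -13226\right) = - 8 \left(1639 + 13226\right) = \left(-8\right) 14865 = -118920$)
$- \frac{21263}{29538} + \frac{7367}{J} = - \frac{21263}{29538} + \frac{7367}{-118920} = \left(-21263\right) \frac{1}{29538} + 7367 \left(- \frac{1}{118920}\right) = - \frac{21263}{29538} - \frac{7367}{118920} = - \frac{457700401}{585443160}$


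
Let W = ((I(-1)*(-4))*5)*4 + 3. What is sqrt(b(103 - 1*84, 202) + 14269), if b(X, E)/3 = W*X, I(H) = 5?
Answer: 2*I*sqrt(2090) ≈ 91.433*I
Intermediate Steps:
W = -397 (W = ((5*(-4))*5)*4 + 3 = -20*5*4 + 3 = -100*4 + 3 = -400 + 3 = -397)
b(X, E) = -1191*X (b(X, E) = 3*(-397*X) = -1191*X)
sqrt(b(103 - 1*84, 202) + 14269) = sqrt(-1191*(103 - 1*84) + 14269) = sqrt(-1191*(103 - 84) + 14269) = sqrt(-1191*19 + 14269) = sqrt(-22629 + 14269) = sqrt(-8360) = 2*I*sqrt(2090)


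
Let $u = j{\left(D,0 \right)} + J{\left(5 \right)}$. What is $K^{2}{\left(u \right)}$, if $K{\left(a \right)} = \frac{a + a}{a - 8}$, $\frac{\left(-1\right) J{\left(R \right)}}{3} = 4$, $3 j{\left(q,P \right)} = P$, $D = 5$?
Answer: $\frac{36}{25} \approx 1.44$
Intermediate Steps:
$j{\left(q,P \right)} = \frac{P}{3}$
$J{\left(R \right)} = -12$ ($J{\left(R \right)} = \left(-3\right) 4 = -12$)
$u = -12$ ($u = \frac{1}{3} \cdot 0 - 12 = 0 - 12 = -12$)
$K{\left(a \right)} = \frac{2 a}{-8 + a}$
$K^{2}{\left(u \right)} = \left(2 \left(-12\right) \frac{1}{-8 - 12}\right)^{2} = \left(2 \left(-12\right) \frac{1}{-20}\right)^{2} = \left(2 \left(-12\right) \left(- \frac{1}{20}\right)\right)^{2} = \left(\frac{6}{5}\right)^{2} = \frac{36}{25}$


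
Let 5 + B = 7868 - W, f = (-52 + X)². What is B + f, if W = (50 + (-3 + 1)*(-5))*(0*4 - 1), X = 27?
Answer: 8548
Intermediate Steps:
W = -60 (W = (50 - 2*(-5))*(0 - 1) = (50 + 10)*(-1) = 60*(-1) = -60)
f = 625 (f = (-52 + 27)² = (-25)² = 625)
B = 7923 (B = -5 + (7868 - 1*(-60)) = -5 + (7868 + 60) = -5 + 7928 = 7923)
B + f = 7923 + 625 = 8548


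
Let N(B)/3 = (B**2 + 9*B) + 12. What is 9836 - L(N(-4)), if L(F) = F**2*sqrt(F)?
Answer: 9836 - 1152*I*sqrt(6) ≈ 9836.0 - 2821.8*I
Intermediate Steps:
N(B) = 36 + 3*B**2 + 27*B (N(B) = 3*((B**2 + 9*B) + 12) = 3*(12 + B**2 + 9*B) = 36 + 3*B**2 + 27*B)
L(F) = F**(5/2)
9836 - L(N(-4)) = 9836 - (36 + 3*(-4)**2 + 27*(-4))**(5/2) = 9836 - (36 + 3*16 - 108)**(5/2) = 9836 - (36 + 48 - 108)**(5/2) = 9836 - (-24)**(5/2) = 9836 - 1152*I*sqrt(6)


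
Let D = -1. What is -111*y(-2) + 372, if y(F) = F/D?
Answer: 150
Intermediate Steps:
y(F) = -F (y(F) = F/(-1) = F*(-1) = -F)
-111*y(-2) + 372 = -(-111)*(-2) + 372 = -111*2 + 372 = -222 + 372 = 150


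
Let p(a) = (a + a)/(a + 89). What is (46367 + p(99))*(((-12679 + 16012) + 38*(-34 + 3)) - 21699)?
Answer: -42592209884/47 ≈ -9.0622e+8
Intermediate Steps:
p(a) = 2*a/(89 + a) (p(a) = (2*a)/(89 + a) = 2*a/(89 + a))
(46367 + p(99))*(((-12679 + 16012) + 38*(-34 + 3)) - 21699) = (46367 + 2*99/(89 + 99))*(((-12679 + 16012) + 38*(-34 + 3)) - 21699) = (46367 + 2*99/188)*((3333 + 38*(-31)) - 21699) = (46367 + 2*99*(1/188))*((3333 - 1178) - 21699) = (46367 + 99/94)*(2155 - 21699) = (4358597/94)*(-19544) = -42592209884/47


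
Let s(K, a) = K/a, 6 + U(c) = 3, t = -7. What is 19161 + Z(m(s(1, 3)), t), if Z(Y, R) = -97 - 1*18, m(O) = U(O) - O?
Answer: 19046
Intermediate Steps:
U(c) = -3 (U(c) = -6 + 3 = -3)
m(O) = -3 - O
Z(Y, R) = -115 (Z(Y, R) = -97 - 18 = -115)
19161 + Z(m(s(1, 3)), t) = 19161 - 115 = 19046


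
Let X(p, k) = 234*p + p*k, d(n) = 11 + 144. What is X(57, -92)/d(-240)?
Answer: 8094/155 ≈ 52.219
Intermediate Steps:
d(n) = 155
X(p, k) = 234*p + k*p
X(57, -92)/d(-240) = (57*(234 - 92))/155 = (57*142)*(1/155) = 8094*(1/155) = 8094/155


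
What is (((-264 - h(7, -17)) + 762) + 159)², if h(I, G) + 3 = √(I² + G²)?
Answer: 435938 - 17160*√2 ≈ 4.1167e+5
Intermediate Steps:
h(I, G) = -3 + √(G² + I²) (h(I, G) = -3 + √(I² + G²) = -3 + √(G² + I²))
(((-264 - h(7, -17)) + 762) + 159)² = (((-264 - (-3 + √((-17)² + 7²))) + 762) + 159)² = (((-264 - (-3 + √(289 + 49))) + 762) + 159)² = (((-264 - (-3 + √338)) + 762) + 159)² = (((-264 - (-3 + 13*√2)) + 762) + 159)² = (((-264 + (3 - 13*√2)) + 762) + 159)² = (((-261 - 13*√2) + 762) + 159)² = ((501 - 13*√2) + 159)² = (660 - 13*√2)²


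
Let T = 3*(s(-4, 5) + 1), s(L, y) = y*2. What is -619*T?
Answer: -20427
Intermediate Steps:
s(L, y) = 2*y
T = 33 (T = 3*(2*5 + 1) = 3*(10 + 1) = 3*11 = 33)
-619*T = -619*33 = -20427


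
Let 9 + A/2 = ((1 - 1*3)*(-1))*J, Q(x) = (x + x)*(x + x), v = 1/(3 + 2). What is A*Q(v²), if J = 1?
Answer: -56/625 ≈ -0.089600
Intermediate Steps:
v = ⅕ (v = 1/5 = ⅕ ≈ 0.20000)
Q(x) = 4*x² (Q(x) = (2*x)*(2*x) = 4*x²)
A = -14 (A = -18 + 2*(((1 - 1*3)*(-1))*1) = -18 + 2*(((1 - 3)*(-1))*1) = -18 + 2*(-2*(-1)*1) = -18 + 2*(2*1) = -18 + 2*2 = -18 + 4 = -14)
A*Q(v²) = -56*((⅕)²)² = -56*(1/25)² = -56/625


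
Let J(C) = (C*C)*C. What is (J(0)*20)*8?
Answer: 0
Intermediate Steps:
J(C) = C³ (J(C) = C²*C = C³)
(J(0)*20)*8 = (0³*20)*8 = (0*20)*8 = 0*8 = 0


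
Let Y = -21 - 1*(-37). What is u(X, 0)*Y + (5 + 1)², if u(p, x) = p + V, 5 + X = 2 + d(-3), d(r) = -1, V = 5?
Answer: 52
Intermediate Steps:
X = -4 (X = -5 + (2 - 1) = -5 + 1 = -4)
u(p, x) = 5 + p (u(p, x) = p + 5 = 5 + p)
Y = 16 (Y = -21 + 37 = 16)
u(X, 0)*Y + (5 + 1)² = (5 - 4)*16 + (5 + 1)² = 1*16 + 6² = 16 + 36 = 52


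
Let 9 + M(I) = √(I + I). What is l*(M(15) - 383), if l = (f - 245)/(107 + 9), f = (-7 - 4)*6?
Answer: 30478/29 - 311*√30/116 ≈ 1036.3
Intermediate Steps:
M(I) = -9 + √2*√I (M(I) = -9 + √(I + I) = -9 + √(2*I) = -9 + √2*√I)
f = -66 (f = -11*6 = -66)
l = -311/116 (l = (-66 - 245)/(107 + 9) = -311/116 ≈ -2.6810)
l*(M(15) - 383) = -311*((-9 + √2*√15) - 383)/116 = -311*((-9 + √30) - 383)/116 = -311*(-392 + √30)/116 = 30478/29 - 311*√30/116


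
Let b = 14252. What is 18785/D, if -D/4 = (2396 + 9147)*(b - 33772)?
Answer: 221/10603264 ≈ 2.0843e-5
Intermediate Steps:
D = 901277440 (D = -4*(2396 + 9147)*(14252 - 33772) = -46172*(-19520) = -4*(-225319360) = 901277440)
18785/D = 18785/901277440 = 18785*(1/901277440) = 221/10603264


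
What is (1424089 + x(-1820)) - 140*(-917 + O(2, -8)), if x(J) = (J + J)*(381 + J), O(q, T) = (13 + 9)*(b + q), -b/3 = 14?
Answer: 6913629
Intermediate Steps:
b = -42 (b = -3*14 = -42)
O(q, T) = -924 + 22*q (O(q, T) = (13 + 9)*(-42 + q) = 22*(-42 + q) = -924 + 22*q)
x(J) = 2*J*(381 + J) (x(J) = (2*J)*(381 + J) = 2*J*(381 + J))
(1424089 + x(-1820)) - 140*(-917 + O(2, -8)) = (1424089 + 2*(-1820)*(381 - 1820)) - 140*(-917 + (-924 + 22*2)) = (1424089 + 2*(-1820)*(-1439)) - 140*(-917 + (-924 + 44)) = (1424089 + 5237960) - 140*(-917 - 880) = 6662049 - 140*(-1797) = 6662049 + 251580 = 6913629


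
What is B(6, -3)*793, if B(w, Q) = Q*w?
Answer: -14274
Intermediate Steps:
B(6, -3)*793 = -3*6*793 = -18*793 = -14274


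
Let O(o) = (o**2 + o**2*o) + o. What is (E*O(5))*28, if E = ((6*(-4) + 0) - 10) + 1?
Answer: -143220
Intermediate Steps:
O(o) = o + o**2 + o**3 (O(o) = (o**2 + o**3) + o = o + o**2 + o**3)
E = -33 (E = ((-24 + 0) - 10) + 1 = (-24 - 10) + 1 = -34 + 1 = -33)
(E*O(5))*28 = -165*(1 + 5 + 5**2)*28 = -165*(1 + 5 + 25)*28 = -165*31*28 = -33*155*28 = -5115*28 = -143220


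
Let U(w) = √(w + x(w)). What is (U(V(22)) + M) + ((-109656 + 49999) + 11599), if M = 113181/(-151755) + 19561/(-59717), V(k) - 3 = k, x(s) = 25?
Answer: -145176101294254/3020784445 + 5*√2 ≈ -48052.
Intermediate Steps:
V(k) = 3 + k
U(w) = √(25 + w) (U(w) = √(w + 25) = √(25 + w))
M = -3242436444/3020784445 (M = 113181*(-1/151755) + 19561*(-1/59717) = -37727/50585 - 19561/59717 = -3242436444/3020784445 ≈ -1.0734)
(U(V(22)) + M) + ((-109656 + 49999) + 11599) = (√(25 + (3 + 22)) - 3242436444/3020784445) + ((-109656 + 49999) + 11599) = (√(25 + 25) - 3242436444/3020784445) + (-59657 + 11599) = (√50 - 3242436444/3020784445) - 48058 = (5*√2 - 3242436444/3020784445) - 48058 = (-3242436444/3020784445 + 5*√2) - 48058 = -145176101294254/3020784445 + 5*√2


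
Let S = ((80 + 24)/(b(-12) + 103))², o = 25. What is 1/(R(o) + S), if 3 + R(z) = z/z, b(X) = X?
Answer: -49/34 ≈ -1.4412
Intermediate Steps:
R(z) = -2 (R(z) = -3 + z/z = -3 + 1 = -2)
S = 64/49 (S = ((80 + 24)/(-12 + 103))² = (104/91)² = (104*(1/91))² = (8/7)² = 64/49 ≈ 1.3061)
1/(R(o) + S) = 1/(-2 + 64/49) = 1/(-34/49) = -49/34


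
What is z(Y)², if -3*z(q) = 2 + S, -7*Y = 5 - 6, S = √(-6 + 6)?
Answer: 4/9 ≈ 0.44444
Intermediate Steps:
S = 0 (S = √0 = 0)
Y = ⅐ (Y = -(5 - 6)/7 = -⅐*(-1) = ⅐ ≈ 0.14286)
z(q) = -⅔ (z(q) = -(2 + 0)/3 = -⅓*2 = -⅔)
z(Y)² = (-⅔)² = 4/9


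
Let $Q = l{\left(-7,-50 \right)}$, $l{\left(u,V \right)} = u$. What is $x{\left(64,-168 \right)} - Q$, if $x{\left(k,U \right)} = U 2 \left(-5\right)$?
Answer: $1687$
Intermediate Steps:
$x{\left(k,U \right)} = - 10 U$ ($x{\left(k,U \right)} = 2 U \left(-5\right) = - 10 U$)
$Q = -7$
$x{\left(64,-168 \right)} - Q = \left(-10\right) \left(-168\right) - -7 = 1680 + 7 = 1687$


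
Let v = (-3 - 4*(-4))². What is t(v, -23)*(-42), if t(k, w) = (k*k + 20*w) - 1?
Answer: -1180200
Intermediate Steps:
v = 169 (v = (-3 + 16)² = 13² = 169)
t(k, w) = -1 + k² + 20*w (t(k, w) = (k² + 20*w) - 1 = -1 + k² + 20*w)
t(v, -23)*(-42) = (-1 + 169² + 20*(-23))*(-42) = (-1 + 28561 - 460)*(-42) = 28100*(-42) = -1180200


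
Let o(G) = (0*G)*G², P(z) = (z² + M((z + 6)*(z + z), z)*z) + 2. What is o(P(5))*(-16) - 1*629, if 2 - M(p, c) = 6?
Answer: -629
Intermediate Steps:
M(p, c) = -4 (M(p, c) = 2 - 1*6 = 2 - 6 = -4)
P(z) = 2 + z² - 4*z (P(z) = (z² - 4*z) + 2 = 2 + z² - 4*z)
o(G) = 0 (o(G) = 0*G² = 0)
o(P(5))*(-16) - 1*629 = 0*(-16) - 1*629 = 0 - 629 = -629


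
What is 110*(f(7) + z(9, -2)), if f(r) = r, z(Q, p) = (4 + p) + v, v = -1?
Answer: 880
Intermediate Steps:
z(Q, p) = 3 + p (z(Q, p) = (4 + p) - 1 = 3 + p)
110*(f(7) + z(9, -2)) = 110*(7 + (3 - 2)) = 110*(7 + 1) = 110*8 = 880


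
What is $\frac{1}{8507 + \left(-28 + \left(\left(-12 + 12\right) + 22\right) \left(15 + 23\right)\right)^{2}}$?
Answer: $\frac{1}{661371} \approx 1.512 \cdot 10^{-6}$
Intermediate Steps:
$\frac{1}{8507 + \left(-28 + \left(\left(-12 + 12\right) + 22\right) \left(15 + 23\right)\right)^{2}} = \frac{1}{8507 + \left(-28 + \left(0 + 22\right) 38\right)^{2}} = \frac{1}{8507 + \left(-28 + 22 \cdot 38\right)^{2}} = \frac{1}{8507 + \left(-28 + 836\right)^{2}} = \frac{1}{8507 + 808^{2}} = \frac{1}{8507 + 652864} = \frac{1}{661371}$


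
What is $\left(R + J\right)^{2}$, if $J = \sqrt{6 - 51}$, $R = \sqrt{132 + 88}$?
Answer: $175 + 60 i \sqrt{11} \approx 175.0 + 199.0 i$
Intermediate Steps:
$R = 2 \sqrt{55}$ ($R = \sqrt{220} = 2 \sqrt{55} \approx 14.832$)
$J = 3 i \sqrt{5}$ ($J = \sqrt{-45} = 3 i \sqrt{5} \approx 6.7082 i$)
$\left(R + J\right)^{2} = \left(2 \sqrt{55} + 3 i \sqrt{5}\right)^{2}$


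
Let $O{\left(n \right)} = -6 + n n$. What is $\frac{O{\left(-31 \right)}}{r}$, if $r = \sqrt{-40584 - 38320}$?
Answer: $- \frac{955 i \sqrt{19726}}{39452} \approx - 3.3998 i$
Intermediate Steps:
$O{\left(n \right)} = -6 + n^{2}$
$r = 2 i \sqrt{19726}$ ($r = \sqrt{-78904} = 2 i \sqrt{19726} \approx 280.9 i$)
$\frac{O{\left(-31 \right)}}{r} = \frac{-6 + \left(-31\right)^{2}}{2 i \sqrt{19726}} = \left(-6 + 961\right) \left(- \frac{i \sqrt{19726}}{39452}\right) = 955 \left(- \frac{i \sqrt{19726}}{39452}\right) = - \frac{955 i \sqrt{19726}}{39452}$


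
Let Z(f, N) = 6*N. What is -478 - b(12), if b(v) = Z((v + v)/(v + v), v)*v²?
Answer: -10846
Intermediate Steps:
b(v) = 6*v³ (b(v) = (6*v)*v² = 6*v³)
-478 - b(12) = -478 - 6*12³ = -478 - 6*1728 = -478 - 1*10368 = -478 - 10368 = -10846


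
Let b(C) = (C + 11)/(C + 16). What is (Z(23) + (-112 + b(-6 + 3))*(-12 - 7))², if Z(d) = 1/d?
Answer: 400421918521/89401 ≈ 4.4789e+6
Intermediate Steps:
b(C) = (11 + C)/(16 + C)
(Z(23) + (-112 + b(-6 + 3))*(-12 - 7))² = (1/23 + (-112 + (11 + (-6 + 3))/(16 + (-6 + 3)))*(-12 - 7))² = (1/23 + (-112 + (11 - 3)/(16 - 3))*(-19))² = (1/23 + (-112 + 8/13)*(-19))² = (1/23 - 1448/13*(-19))² = (1/23 + 27512/13)² = (632789/299)² = 400421918521/89401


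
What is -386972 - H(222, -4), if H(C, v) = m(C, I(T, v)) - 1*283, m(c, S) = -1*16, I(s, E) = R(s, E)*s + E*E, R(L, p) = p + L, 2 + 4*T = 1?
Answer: -386673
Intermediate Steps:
T = -¼ (T = -½ + (¼)*1 = -½ + ¼ = -¼ ≈ -0.25000)
R(L, p) = L + p
I(s, E) = E² + s*(E + s) (I(s, E) = (s + E)*s + E*E = (E + s)*s + E² = s*(E + s) + E² = E² + s*(E + s))
m(c, S) = -16
H(C, v) = -299 (H(C, v) = -16 - 1*283 = -16 - 283 = -299)
-386972 - H(222, -4) = -386972 - 1*(-299) = -386972 + 299 = -386673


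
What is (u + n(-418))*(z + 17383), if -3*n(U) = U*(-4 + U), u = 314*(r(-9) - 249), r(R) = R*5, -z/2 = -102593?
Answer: -100900320736/3 ≈ -3.3633e+10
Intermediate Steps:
z = 205186 (z = -2*(-102593) = 205186)
r(R) = 5*R
u = -92316 (u = 314*(5*(-9) - 249) = 314*(-45 - 249) = 314*(-294) = -92316)
n(U) = -U*(-4 + U)/3
(u + n(-418))*(z + 17383) = (-92316 + (1/3)*(-418)*(4 - 1*(-418)))*(205186 + 17383) = (-92316 + (1/3)*(-418)*(4 + 418))*222569 = (-92316 + (1/3)*(-418)*422)*222569 = (-92316 - 176396/3)*222569 = -453344/3*222569 = -100900320736/3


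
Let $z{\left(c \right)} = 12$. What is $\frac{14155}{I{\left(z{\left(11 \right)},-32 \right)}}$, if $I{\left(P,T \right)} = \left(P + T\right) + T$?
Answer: $- \frac{14155}{52} \approx -272.21$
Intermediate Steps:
$I{\left(P,T \right)} = P + 2 T$
$\frac{14155}{I{\left(z{\left(11 \right)},-32 \right)}} = \frac{14155}{12 + 2 \left(-32\right)} = \frac{14155}{12 - 64} = \frac{14155}{-52} = 14155 \left(- \frac{1}{52}\right) = - \frac{14155}{52}$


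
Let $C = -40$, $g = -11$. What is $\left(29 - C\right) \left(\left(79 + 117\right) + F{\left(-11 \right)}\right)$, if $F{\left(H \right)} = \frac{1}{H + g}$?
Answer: $\frac{297459}{22} \approx 13521.0$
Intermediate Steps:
$F{\left(H \right)} = \frac{1}{-11 + H}$ ($F{\left(H \right)} = \frac{1}{H - 11} = \frac{1}{-11 + H}$)
$\left(29 - C\right) \left(\left(79 + 117\right) + F{\left(-11 \right)}\right) = \left(29 - -40\right) \left(\left(79 + 117\right) + \frac{1}{-11 - 11}\right) = \left(29 + 40\right) \left(196 + \frac{1}{-22}\right) = 69 \left(196 - \frac{1}{22}\right) = 69 \cdot \frac{4311}{22} = \frac{297459}{22}$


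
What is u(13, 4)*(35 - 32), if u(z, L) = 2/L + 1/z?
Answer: 45/26 ≈ 1.7308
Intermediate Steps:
u(z, L) = 1/z + 2/L (u(z, L) = 2/L + 1/z = 1/z + 2/L)
u(13, 4)*(35 - 32) = (1/13 + 2/4)*(35 - 32) = (1/13 + 2*(¼))*3 = (1/13 + ½)*3 = (15/26)*3 = 45/26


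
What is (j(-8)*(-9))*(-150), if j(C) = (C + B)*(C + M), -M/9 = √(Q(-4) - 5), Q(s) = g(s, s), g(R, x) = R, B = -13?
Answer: 226800 + 765450*I ≈ 2.268e+5 + 7.6545e+5*I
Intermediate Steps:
Q(s) = s
M = -27*I (M = -9*√(-4 - 5) = -27*I ≈ -27.0*I)
j(C) = (-13 + C)*(C - 27*I) (j(C) = (C - 13)*(C - 27*I) = (-13 + C)*(C - 27*I))
(j(-8)*(-9))*(-150) = (((-8)² - 13*(-8) + 351*I - 27*I*(-8))*(-9))*(-150) = ((64 + 104 + 351*I + 216*I)*(-9))*(-150) = ((168 + 567*I)*(-9))*(-150) = (-1512 - 5103*I)*(-150) = 226800 + 765450*I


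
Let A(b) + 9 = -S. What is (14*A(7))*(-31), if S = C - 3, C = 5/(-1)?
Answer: 434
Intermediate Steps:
C = -5 (C = 5*(-1) = -5)
S = -8 (S = -5 - 3 = -8)
A(b) = -1 (A(b) = -9 - 1*(-8) = -9 + 8 = -1)
(14*A(7))*(-31) = (14*(-1))*(-31) = -14*(-31) = 434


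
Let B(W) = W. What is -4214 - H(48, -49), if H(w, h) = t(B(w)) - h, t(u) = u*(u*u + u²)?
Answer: -225447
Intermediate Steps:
t(u) = 2*u³ (t(u) = u*(u² + u²) = u*(2*u²) = 2*u³)
H(w, h) = -h + 2*w³ (H(w, h) = 2*w³ - h = -h + 2*w³)
-4214 - H(48, -49) = -4214 - (-1*(-49) + 2*48³) = -4214 - (49 + 2*110592) = -4214 - (49 + 221184) = -4214 - 1*221233 = -4214 - 221233 = -225447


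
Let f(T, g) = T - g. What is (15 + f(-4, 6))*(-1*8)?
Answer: -40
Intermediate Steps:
(15 + f(-4, 6))*(-1*8) = (15 + (-4 - 1*6))*(-1*8) = (15 + (-4 - 6))*(-8) = (15 - 10)*(-8) = 5*(-8) = -40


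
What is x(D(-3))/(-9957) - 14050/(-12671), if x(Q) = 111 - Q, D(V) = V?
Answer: 46150452/42055049 ≈ 1.0974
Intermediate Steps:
x(D(-3))/(-9957) - 14050/(-12671) = (111 - 1*(-3))/(-9957) - 14050/(-12671) = (111 + 3)*(-1/9957) - 14050*(-1/12671) = 114*(-1/9957) + 14050/12671 = -38/3319 + 14050/12671 = 46150452/42055049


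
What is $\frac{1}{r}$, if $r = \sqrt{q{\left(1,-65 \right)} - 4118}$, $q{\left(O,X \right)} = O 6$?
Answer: $- \frac{i \sqrt{257}}{1028} \approx - 0.015595 i$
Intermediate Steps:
$q{\left(O,X \right)} = 6 O$
$r = 4 i \sqrt{257}$ ($r = \sqrt{6 \cdot 1 - 4118} = \sqrt{6 - 4118} = \sqrt{-4112} = 4 i \sqrt{257} \approx 64.125 i$)
$\frac{1}{r} = \frac{1}{4 i \sqrt{257}} = - \frac{i \sqrt{257}}{1028}$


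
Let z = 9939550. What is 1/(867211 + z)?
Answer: 1/10806761 ≈ 9.2535e-8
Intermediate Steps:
1/(867211 + z) = 1/(867211 + 9939550) = 1/10806761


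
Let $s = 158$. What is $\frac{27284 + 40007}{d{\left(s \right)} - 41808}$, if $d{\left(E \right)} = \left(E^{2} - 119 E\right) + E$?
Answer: $- \frac{67291}{35488} \approx -1.8962$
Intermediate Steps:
$d{\left(E \right)} = E^{2} - 118 E$
$\frac{27284 + 40007}{d{\left(s \right)} - 41808} = \frac{27284 + 40007}{158 \left(-118 + 158\right) - 41808} = \frac{67291}{158 \cdot 40 - 41808} = \frac{67291}{6320 - 41808} = \frac{67291}{-35488} = 67291 \left(- \frac{1}{35488}\right) = - \frac{67291}{35488}$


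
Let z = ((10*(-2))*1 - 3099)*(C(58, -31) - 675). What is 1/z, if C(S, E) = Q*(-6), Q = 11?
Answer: 1/2311179 ≈ 4.3268e-7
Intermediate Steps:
C(S, E) = -66 (C(S, E) = 11*(-6) = -66)
z = 2311179 (z = ((10*(-2))*1 - 3099)*(-66 - 675) = (-20*1 - 3099)*(-741) = (-20 - 3099)*(-741) = -3119*(-741) = 2311179)
1/z = 1/2311179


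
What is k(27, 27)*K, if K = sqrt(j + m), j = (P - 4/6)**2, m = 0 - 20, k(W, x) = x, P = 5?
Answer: 9*I*sqrt(11) ≈ 29.85*I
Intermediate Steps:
m = -20
j = 169/9 (j = (5 - 4/6)**2 = (5 - 1*2/3)**2 = (5 - 2/3)**2 = (13/3)**2 = 169/9 ≈ 18.778)
K = I*sqrt(11)/3 (K = sqrt(169/9 - 20) = sqrt(-11/9) = I*sqrt(11)/3 ≈ 1.1055*I)
k(27, 27)*K = 27*(I*sqrt(11)/3) = 9*I*sqrt(11)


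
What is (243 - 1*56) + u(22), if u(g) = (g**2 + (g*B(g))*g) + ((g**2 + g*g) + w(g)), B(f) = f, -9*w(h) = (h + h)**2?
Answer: 108647/9 ≈ 12072.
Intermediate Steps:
w(h) = -4*h**2/9 (w(h) = -(h + h)**2/9 = -4*h**2/9)
u(g) = g**3 + 23*g**2/9 (u(g) = (g**2 + (g*g)*g) + ((g**2 + g*g) - 4*g**2/9) = (g**2 + g**2*g) + ((g**2 + g**2) - 4*g**2/9) = (g**2 + g**3) + (2*g**2 - 4*g**2/9) = (g**2 + g**3) + 14*g**2/9 = g**3 + 23*g**2/9)
(243 - 1*56) + u(22) = (243 - 1*56) + 22**2*(23/9 + 22) = (243 - 56) + 484*(221/9) = 187 + 106964/9 = 108647/9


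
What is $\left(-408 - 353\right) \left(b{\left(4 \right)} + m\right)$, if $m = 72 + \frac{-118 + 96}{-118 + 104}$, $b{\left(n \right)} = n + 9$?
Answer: $- \frac{461166}{7} \approx -65881.0$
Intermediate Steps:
$b{\left(n \right)} = 9 + n$
$m = \frac{515}{7}$ ($m = 72 - \frac{22}{-14} = 72 - - \frac{11}{7} = 72 + \frac{11}{7} = \frac{515}{7} \approx 73.571$)
$\left(-408 - 353\right) \left(b{\left(4 \right)} + m\right) = \left(-408 - 353\right) \left(\left(9 + 4\right) + \frac{515}{7}\right) = - 761 \left(13 + \frac{515}{7}\right) = \left(-761\right) \frac{606}{7} = - \frac{461166}{7}$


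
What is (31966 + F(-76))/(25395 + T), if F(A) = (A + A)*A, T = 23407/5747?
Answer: 125048973/72984236 ≈ 1.7134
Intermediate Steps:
T = 23407/5747 (T = 23407*(1/5747) = 23407/5747 ≈ 4.0729)
F(A) = 2*A² (F(A) = (2*A)*A = 2*A²)
(31966 + F(-76))/(25395 + T) = (31966 + 2*(-76)²)/(25395 + 23407/5747) = (31966 + 2*5776)/(145968472/5747) = (31966 + 11552)*(5747/145968472) = 43518*(5747/145968472) = 125048973/72984236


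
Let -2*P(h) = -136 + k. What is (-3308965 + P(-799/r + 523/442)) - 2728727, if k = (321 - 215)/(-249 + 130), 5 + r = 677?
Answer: -718477203/119 ≈ -6.0376e+6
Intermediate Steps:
r = 672 (r = -5 + 677 = 672)
k = -106/119 (k = 106/(-119) = 106*(-1/119) = -106/119 ≈ -0.89076)
P(h) = 8145/119 (P(h) = -(-136 - 106/119)/2 = -1/2*(-16290/119) = 8145/119)
(-3308965 + P(-799/r + 523/442)) - 2728727 = (-3308965 + 8145/119) - 2728727 = -393758690/119 - 2728727 = -718477203/119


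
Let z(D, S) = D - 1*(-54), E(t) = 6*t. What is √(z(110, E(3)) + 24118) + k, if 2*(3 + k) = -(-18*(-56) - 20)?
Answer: -497 + 3*√2698 ≈ -341.17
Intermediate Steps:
z(D, S) = 54 + D (z(D, S) = D + 54 = 54 + D)
k = -497 (k = -3 + (-(-18*(-56) - 20))/2 = -3 + (-(1008 - 20))/2 = -3 + (-1*988)/2 = -3 + (½)*(-988) = -3 - 494 = -497)
√(z(110, E(3)) + 24118) + k = √((54 + 110) + 24118) - 497 = √(164 + 24118) - 497 = √24282 - 497 = 3*√2698 - 497 = -497 + 3*√2698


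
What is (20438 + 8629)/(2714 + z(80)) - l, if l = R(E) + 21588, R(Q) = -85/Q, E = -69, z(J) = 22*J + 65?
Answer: -2253182500/104397 ≈ -21583.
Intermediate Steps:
z(J) = 65 + 22*J
l = 1489657/69 (l = -85/(-69) + 21588 = -85*(-1/69) + 21588 = 85/69 + 21588 = 1489657/69 ≈ 21589.)
(20438 + 8629)/(2714 + z(80)) - l = (20438 + 8629)/(2714 + (65 + 22*80)) - 1*1489657/69 = 29067/(2714 + (65 + 1760)) - 1489657/69 = 29067/(2714 + 1825) - 1489657/69 = 29067/4539 - 1489657/69 = 29067*(1/4539) - 1489657/69 = 9689/1513 - 1489657/69 = -2253182500/104397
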